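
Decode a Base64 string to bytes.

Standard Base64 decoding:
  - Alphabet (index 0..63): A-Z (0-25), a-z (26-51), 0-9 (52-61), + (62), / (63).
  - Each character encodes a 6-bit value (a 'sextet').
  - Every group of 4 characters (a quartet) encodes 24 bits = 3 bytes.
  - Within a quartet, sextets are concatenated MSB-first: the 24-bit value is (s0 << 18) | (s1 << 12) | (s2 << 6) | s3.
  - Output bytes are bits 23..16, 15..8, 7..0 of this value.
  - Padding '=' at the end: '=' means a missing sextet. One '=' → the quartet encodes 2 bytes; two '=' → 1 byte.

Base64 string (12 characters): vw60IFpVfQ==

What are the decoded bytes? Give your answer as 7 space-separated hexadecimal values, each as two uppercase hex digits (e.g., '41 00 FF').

Answer: BF 0E B4 20 5A 55 7D

Derivation:
After char 0 ('v'=47): chars_in_quartet=1 acc=0x2F bytes_emitted=0
After char 1 ('w'=48): chars_in_quartet=2 acc=0xBF0 bytes_emitted=0
After char 2 ('6'=58): chars_in_quartet=3 acc=0x2FC3A bytes_emitted=0
After char 3 ('0'=52): chars_in_quartet=4 acc=0xBF0EB4 -> emit BF 0E B4, reset; bytes_emitted=3
After char 4 ('I'=8): chars_in_quartet=1 acc=0x8 bytes_emitted=3
After char 5 ('F'=5): chars_in_quartet=2 acc=0x205 bytes_emitted=3
After char 6 ('p'=41): chars_in_quartet=3 acc=0x8169 bytes_emitted=3
After char 7 ('V'=21): chars_in_quartet=4 acc=0x205A55 -> emit 20 5A 55, reset; bytes_emitted=6
After char 8 ('f'=31): chars_in_quartet=1 acc=0x1F bytes_emitted=6
After char 9 ('Q'=16): chars_in_quartet=2 acc=0x7D0 bytes_emitted=6
Padding '==': partial quartet acc=0x7D0 -> emit 7D; bytes_emitted=7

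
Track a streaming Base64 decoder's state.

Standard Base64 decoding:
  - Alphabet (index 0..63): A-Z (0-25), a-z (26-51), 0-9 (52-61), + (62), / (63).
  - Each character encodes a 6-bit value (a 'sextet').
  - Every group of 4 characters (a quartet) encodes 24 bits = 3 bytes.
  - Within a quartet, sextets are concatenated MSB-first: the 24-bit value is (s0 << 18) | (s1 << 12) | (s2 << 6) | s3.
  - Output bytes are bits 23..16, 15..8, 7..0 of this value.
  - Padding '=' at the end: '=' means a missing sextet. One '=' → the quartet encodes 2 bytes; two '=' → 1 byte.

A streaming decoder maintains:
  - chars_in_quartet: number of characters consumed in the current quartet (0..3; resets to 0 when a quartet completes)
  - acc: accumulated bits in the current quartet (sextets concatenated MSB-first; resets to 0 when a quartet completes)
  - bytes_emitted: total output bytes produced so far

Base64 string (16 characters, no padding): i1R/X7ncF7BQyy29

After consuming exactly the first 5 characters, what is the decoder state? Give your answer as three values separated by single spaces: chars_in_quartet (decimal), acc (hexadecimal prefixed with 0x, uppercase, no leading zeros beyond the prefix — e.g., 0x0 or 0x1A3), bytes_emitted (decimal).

After char 0 ('i'=34): chars_in_quartet=1 acc=0x22 bytes_emitted=0
After char 1 ('1'=53): chars_in_quartet=2 acc=0x8B5 bytes_emitted=0
After char 2 ('R'=17): chars_in_quartet=3 acc=0x22D51 bytes_emitted=0
After char 3 ('/'=63): chars_in_quartet=4 acc=0x8B547F -> emit 8B 54 7F, reset; bytes_emitted=3
After char 4 ('X'=23): chars_in_quartet=1 acc=0x17 bytes_emitted=3

Answer: 1 0x17 3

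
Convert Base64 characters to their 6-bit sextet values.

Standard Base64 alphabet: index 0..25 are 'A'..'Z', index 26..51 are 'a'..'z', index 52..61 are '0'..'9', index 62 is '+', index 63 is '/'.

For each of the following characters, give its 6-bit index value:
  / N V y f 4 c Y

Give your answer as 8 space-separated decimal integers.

'/': index 63
'N': A..Z range, ord('N') − ord('A') = 13
'V': A..Z range, ord('V') − ord('A') = 21
'y': a..z range, 26 + ord('y') − ord('a') = 50
'f': a..z range, 26 + ord('f') − ord('a') = 31
'4': 0..9 range, 52 + ord('4') − ord('0') = 56
'c': a..z range, 26 + ord('c') − ord('a') = 28
'Y': A..Z range, ord('Y') − ord('A') = 24

Answer: 63 13 21 50 31 56 28 24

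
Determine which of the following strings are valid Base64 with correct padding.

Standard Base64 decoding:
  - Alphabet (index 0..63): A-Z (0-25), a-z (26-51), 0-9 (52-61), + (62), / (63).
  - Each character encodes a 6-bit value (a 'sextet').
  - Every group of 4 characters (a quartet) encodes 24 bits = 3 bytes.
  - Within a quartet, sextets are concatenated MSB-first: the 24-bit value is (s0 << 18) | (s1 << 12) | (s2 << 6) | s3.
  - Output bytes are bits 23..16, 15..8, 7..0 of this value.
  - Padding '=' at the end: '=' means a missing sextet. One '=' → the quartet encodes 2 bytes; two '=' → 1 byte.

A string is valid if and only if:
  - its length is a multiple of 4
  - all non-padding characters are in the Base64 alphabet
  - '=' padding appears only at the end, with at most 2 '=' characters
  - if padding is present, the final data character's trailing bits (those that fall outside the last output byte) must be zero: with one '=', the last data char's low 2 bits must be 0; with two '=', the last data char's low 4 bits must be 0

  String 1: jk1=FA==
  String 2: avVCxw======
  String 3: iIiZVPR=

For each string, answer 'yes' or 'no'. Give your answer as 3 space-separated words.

String 1: 'jk1=FA==' → invalid (bad char(s): ['=']; '=' in middle)
String 2: 'avVCxw======' → invalid (6 pad chars (max 2))
String 3: 'iIiZVPR=' → invalid (bad trailing bits)

Answer: no no no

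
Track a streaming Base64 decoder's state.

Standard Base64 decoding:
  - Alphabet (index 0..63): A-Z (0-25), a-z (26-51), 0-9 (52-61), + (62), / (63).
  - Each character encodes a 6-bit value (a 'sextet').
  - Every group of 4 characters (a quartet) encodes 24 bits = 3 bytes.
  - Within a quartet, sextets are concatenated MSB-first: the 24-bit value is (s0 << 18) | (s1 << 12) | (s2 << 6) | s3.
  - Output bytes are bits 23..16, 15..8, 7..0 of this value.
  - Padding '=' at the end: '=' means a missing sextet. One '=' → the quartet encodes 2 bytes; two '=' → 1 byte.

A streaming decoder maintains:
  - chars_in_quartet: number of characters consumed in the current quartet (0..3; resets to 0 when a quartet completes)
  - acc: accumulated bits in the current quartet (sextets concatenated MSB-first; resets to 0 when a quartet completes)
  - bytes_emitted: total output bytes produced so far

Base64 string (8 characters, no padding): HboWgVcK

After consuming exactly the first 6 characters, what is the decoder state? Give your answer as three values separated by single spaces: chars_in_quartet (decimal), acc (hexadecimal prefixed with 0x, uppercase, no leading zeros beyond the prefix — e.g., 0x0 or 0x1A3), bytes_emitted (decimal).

After char 0 ('H'=7): chars_in_quartet=1 acc=0x7 bytes_emitted=0
After char 1 ('b'=27): chars_in_quartet=2 acc=0x1DB bytes_emitted=0
After char 2 ('o'=40): chars_in_quartet=3 acc=0x76E8 bytes_emitted=0
After char 3 ('W'=22): chars_in_quartet=4 acc=0x1DBA16 -> emit 1D BA 16, reset; bytes_emitted=3
After char 4 ('g'=32): chars_in_quartet=1 acc=0x20 bytes_emitted=3
After char 5 ('V'=21): chars_in_quartet=2 acc=0x815 bytes_emitted=3

Answer: 2 0x815 3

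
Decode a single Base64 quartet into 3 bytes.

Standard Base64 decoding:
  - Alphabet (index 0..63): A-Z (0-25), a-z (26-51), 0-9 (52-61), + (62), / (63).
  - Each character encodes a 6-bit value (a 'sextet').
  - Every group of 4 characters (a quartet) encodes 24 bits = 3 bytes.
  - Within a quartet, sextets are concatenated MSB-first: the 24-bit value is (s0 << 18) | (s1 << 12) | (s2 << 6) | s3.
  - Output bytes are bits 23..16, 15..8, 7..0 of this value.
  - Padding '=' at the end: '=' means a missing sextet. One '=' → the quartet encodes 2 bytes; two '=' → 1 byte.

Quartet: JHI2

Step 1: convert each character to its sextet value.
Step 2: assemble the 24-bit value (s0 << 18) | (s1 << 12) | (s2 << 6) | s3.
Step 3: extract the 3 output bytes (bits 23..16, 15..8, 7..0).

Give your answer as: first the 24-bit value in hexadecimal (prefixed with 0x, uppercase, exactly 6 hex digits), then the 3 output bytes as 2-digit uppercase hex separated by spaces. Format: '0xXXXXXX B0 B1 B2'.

Sextets: J=9, H=7, I=8, 2=54
24-bit: (9<<18) | (7<<12) | (8<<6) | 54
      = 0x240000 | 0x007000 | 0x000200 | 0x000036
      = 0x247236
Bytes: (v>>16)&0xFF=24, (v>>8)&0xFF=72, v&0xFF=36

Answer: 0x247236 24 72 36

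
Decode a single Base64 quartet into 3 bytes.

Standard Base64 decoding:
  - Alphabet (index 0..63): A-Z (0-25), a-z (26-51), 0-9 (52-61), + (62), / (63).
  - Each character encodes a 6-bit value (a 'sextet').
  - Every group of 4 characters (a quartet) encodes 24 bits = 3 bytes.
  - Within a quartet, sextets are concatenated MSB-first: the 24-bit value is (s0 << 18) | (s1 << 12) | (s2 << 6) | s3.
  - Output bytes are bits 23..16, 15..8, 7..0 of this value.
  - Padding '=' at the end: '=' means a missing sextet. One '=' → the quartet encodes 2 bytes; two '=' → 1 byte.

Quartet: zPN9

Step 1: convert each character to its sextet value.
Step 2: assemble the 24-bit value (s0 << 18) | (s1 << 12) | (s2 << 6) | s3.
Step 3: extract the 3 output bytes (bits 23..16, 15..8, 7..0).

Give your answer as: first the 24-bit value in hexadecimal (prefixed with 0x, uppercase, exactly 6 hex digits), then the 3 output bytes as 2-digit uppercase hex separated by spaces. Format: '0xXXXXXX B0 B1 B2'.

Sextets: z=51, P=15, N=13, 9=61
24-bit: (51<<18) | (15<<12) | (13<<6) | 61
      = 0xCC0000 | 0x00F000 | 0x000340 | 0x00003D
      = 0xCCF37D
Bytes: (v>>16)&0xFF=CC, (v>>8)&0xFF=F3, v&0xFF=7D

Answer: 0xCCF37D CC F3 7D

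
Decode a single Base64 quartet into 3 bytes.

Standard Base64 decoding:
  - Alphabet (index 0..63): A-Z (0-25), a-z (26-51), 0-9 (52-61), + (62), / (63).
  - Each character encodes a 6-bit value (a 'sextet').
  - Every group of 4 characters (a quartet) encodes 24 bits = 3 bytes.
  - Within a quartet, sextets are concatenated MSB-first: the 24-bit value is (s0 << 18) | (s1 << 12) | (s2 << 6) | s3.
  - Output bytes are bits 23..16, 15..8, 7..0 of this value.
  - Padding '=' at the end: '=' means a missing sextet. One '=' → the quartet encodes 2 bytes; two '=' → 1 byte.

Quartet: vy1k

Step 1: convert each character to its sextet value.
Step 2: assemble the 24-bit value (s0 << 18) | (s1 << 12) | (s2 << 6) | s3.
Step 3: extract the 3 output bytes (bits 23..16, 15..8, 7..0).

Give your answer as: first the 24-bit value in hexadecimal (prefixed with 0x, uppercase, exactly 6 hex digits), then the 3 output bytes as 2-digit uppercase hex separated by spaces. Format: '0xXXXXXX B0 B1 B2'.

Answer: 0xBF2D64 BF 2D 64

Derivation:
Sextets: v=47, y=50, 1=53, k=36
24-bit: (47<<18) | (50<<12) | (53<<6) | 36
      = 0xBC0000 | 0x032000 | 0x000D40 | 0x000024
      = 0xBF2D64
Bytes: (v>>16)&0xFF=BF, (v>>8)&0xFF=2D, v&0xFF=64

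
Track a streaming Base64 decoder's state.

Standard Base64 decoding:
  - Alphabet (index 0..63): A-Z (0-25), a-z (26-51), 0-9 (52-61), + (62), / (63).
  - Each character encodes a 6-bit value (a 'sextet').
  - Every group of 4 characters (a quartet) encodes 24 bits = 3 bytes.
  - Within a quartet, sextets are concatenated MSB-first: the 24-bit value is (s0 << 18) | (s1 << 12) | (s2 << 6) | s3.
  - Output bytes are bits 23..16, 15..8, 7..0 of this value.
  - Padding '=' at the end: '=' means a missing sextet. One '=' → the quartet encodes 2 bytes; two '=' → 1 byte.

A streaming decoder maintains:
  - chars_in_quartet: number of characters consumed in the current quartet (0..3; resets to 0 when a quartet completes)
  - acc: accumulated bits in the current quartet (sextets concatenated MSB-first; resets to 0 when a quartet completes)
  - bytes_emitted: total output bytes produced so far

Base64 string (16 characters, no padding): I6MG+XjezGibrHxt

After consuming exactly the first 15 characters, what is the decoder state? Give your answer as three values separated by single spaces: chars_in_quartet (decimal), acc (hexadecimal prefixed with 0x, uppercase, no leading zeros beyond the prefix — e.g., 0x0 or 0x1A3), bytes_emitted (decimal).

After char 0 ('I'=8): chars_in_quartet=1 acc=0x8 bytes_emitted=0
After char 1 ('6'=58): chars_in_quartet=2 acc=0x23A bytes_emitted=0
After char 2 ('M'=12): chars_in_quartet=3 acc=0x8E8C bytes_emitted=0
After char 3 ('G'=6): chars_in_quartet=4 acc=0x23A306 -> emit 23 A3 06, reset; bytes_emitted=3
After char 4 ('+'=62): chars_in_quartet=1 acc=0x3E bytes_emitted=3
After char 5 ('X'=23): chars_in_quartet=2 acc=0xF97 bytes_emitted=3
After char 6 ('j'=35): chars_in_quartet=3 acc=0x3E5E3 bytes_emitted=3
After char 7 ('e'=30): chars_in_quartet=4 acc=0xF978DE -> emit F9 78 DE, reset; bytes_emitted=6
After char 8 ('z'=51): chars_in_quartet=1 acc=0x33 bytes_emitted=6
After char 9 ('G'=6): chars_in_quartet=2 acc=0xCC6 bytes_emitted=6
After char 10 ('i'=34): chars_in_quartet=3 acc=0x331A2 bytes_emitted=6
After char 11 ('b'=27): chars_in_quartet=4 acc=0xCC689B -> emit CC 68 9B, reset; bytes_emitted=9
After char 12 ('r'=43): chars_in_quartet=1 acc=0x2B bytes_emitted=9
After char 13 ('H'=7): chars_in_quartet=2 acc=0xAC7 bytes_emitted=9
After char 14 ('x'=49): chars_in_quartet=3 acc=0x2B1F1 bytes_emitted=9

Answer: 3 0x2B1F1 9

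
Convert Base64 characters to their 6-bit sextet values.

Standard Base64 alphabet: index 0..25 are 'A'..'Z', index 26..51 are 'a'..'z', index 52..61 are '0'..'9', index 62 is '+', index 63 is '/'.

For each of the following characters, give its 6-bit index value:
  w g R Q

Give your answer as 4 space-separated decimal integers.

'w': a..z range, 26 + ord('w') − ord('a') = 48
'g': a..z range, 26 + ord('g') − ord('a') = 32
'R': A..Z range, ord('R') − ord('A') = 17
'Q': A..Z range, ord('Q') − ord('A') = 16

Answer: 48 32 17 16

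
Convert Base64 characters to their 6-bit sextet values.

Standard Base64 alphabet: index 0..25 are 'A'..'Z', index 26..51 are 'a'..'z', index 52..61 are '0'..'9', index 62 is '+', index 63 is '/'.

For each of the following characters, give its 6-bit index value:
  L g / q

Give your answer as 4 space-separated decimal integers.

Answer: 11 32 63 42

Derivation:
'L': A..Z range, ord('L') − ord('A') = 11
'g': a..z range, 26 + ord('g') − ord('a') = 32
'/': index 63
'q': a..z range, 26 + ord('q') − ord('a') = 42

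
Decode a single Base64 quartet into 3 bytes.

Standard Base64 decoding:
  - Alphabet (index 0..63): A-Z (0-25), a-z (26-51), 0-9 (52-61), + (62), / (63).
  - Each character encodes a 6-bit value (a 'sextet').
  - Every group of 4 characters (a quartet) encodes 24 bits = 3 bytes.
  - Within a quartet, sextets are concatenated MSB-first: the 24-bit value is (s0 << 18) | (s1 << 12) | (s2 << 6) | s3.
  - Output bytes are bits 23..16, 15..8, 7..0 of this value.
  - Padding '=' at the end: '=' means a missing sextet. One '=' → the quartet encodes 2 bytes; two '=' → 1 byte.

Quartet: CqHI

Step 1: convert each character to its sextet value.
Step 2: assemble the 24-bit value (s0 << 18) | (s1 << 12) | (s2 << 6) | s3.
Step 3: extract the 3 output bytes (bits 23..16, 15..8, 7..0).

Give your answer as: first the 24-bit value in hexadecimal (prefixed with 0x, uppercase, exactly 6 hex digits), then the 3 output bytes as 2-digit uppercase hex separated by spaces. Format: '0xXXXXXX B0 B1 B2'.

Sextets: C=2, q=42, H=7, I=8
24-bit: (2<<18) | (42<<12) | (7<<6) | 8
      = 0x080000 | 0x02A000 | 0x0001C0 | 0x000008
      = 0x0AA1C8
Bytes: (v>>16)&0xFF=0A, (v>>8)&0xFF=A1, v&0xFF=C8

Answer: 0x0AA1C8 0A A1 C8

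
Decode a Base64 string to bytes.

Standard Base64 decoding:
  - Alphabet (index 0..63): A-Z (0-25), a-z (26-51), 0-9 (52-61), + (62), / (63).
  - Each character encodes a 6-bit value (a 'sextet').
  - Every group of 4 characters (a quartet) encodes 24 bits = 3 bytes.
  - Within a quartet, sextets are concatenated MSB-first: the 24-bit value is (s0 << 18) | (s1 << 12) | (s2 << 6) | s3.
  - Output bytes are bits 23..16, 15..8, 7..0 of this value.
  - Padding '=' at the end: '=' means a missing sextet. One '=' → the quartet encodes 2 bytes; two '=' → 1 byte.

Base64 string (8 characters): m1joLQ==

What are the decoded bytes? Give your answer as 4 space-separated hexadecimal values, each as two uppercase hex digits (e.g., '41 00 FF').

After char 0 ('m'=38): chars_in_quartet=1 acc=0x26 bytes_emitted=0
After char 1 ('1'=53): chars_in_quartet=2 acc=0x9B5 bytes_emitted=0
After char 2 ('j'=35): chars_in_quartet=3 acc=0x26D63 bytes_emitted=0
After char 3 ('o'=40): chars_in_quartet=4 acc=0x9B58E8 -> emit 9B 58 E8, reset; bytes_emitted=3
After char 4 ('L'=11): chars_in_quartet=1 acc=0xB bytes_emitted=3
After char 5 ('Q'=16): chars_in_quartet=2 acc=0x2D0 bytes_emitted=3
Padding '==': partial quartet acc=0x2D0 -> emit 2D; bytes_emitted=4

Answer: 9B 58 E8 2D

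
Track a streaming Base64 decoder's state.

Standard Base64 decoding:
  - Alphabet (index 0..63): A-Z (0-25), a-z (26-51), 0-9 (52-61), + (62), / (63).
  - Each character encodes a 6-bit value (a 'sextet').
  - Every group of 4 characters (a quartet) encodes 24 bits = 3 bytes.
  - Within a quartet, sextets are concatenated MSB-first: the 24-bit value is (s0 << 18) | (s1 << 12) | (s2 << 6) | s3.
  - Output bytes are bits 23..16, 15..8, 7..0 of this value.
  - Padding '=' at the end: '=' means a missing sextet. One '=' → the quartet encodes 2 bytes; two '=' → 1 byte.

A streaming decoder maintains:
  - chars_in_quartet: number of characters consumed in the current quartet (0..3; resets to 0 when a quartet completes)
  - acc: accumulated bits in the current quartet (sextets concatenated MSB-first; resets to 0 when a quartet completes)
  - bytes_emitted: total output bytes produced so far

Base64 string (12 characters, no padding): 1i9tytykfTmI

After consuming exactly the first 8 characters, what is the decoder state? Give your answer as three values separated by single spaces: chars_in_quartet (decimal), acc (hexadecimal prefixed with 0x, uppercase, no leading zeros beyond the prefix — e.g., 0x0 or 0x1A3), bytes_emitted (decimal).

After char 0 ('1'=53): chars_in_quartet=1 acc=0x35 bytes_emitted=0
After char 1 ('i'=34): chars_in_quartet=2 acc=0xD62 bytes_emitted=0
After char 2 ('9'=61): chars_in_quartet=3 acc=0x358BD bytes_emitted=0
After char 3 ('t'=45): chars_in_quartet=4 acc=0xD62F6D -> emit D6 2F 6D, reset; bytes_emitted=3
After char 4 ('y'=50): chars_in_quartet=1 acc=0x32 bytes_emitted=3
After char 5 ('t'=45): chars_in_quartet=2 acc=0xCAD bytes_emitted=3
After char 6 ('y'=50): chars_in_quartet=3 acc=0x32B72 bytes_emitted=3
After char 7 ('k'=36): chars_in_quartet=4 acc=0xCADCA4 -> emit CA DC A4, reset; bytes_emitted=6

Answer: 0 0x0 6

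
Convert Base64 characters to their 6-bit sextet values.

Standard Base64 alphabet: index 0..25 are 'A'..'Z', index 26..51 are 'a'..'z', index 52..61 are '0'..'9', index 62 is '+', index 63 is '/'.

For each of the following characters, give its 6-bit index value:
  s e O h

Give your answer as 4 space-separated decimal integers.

's': a..z range, 26 + ord('s') − ord('a') = 44
'e': a..z range, 26 + ord('e') − ord('a') = 30
'O': A..Z range, ord('O') − ord('A') = 14
'h': a..z range, 26 + ord('h') − ord('a') = 33

Answer: 44 30 14 33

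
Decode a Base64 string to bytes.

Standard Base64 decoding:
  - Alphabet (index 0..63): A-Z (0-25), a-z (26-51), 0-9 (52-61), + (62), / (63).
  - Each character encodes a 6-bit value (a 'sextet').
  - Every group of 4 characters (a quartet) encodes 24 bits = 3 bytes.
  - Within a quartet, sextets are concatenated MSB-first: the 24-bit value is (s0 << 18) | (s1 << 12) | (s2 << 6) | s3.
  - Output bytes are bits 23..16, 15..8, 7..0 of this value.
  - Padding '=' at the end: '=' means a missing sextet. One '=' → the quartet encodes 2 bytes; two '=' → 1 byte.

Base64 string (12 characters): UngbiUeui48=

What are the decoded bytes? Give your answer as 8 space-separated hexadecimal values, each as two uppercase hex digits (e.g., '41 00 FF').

Answer: 52 78 1B 89 47 AE 8B 8F

Derivation:
After char 0 ('U'=20): chars_in_quartet=1 acc=0x14 bytes_emitted=0
After char 1 ('n'=39): chars_in_quartet=2 acc=0x527 bytes_emitted=0
After char 2 ('g'=32): chars_in_quartet=3 acc=0x149E0 bytes_emitted=0
After char 3 ('b'=27): chars_in_quartet=4 acc=0x52781B -> emit 52 78 1B, reset; bytes_emitted=3
After char 4 ('i'=34): chars_in_quartet=1 acc=0x22 bytes_emitted=3
After char 5 ('U'=20): chars_in_quartet=2 acc=0x894 bytes_emitted=3
After char 6 ('e'=30): chars_in_quartet=3 acc=0x2251E bytes_emitted=3
After char 7 ('u'=46): chars_in_quartet=4 acc=0x8947AE -> emit 89 47 AE, reset; bytes_emitted=6
After char 8 ('i'=34): chars_in_quartet=1 acc=0x22 bytes_emitted=6
After char 9 ('4'=56): chars_in_quartet=2 acc=0x8B8 bytes_emitted=6
After char 10 ('8'=60): chars_in_quartet=3 acc=0x22E3C bytes_emitted=6
Padding '=': partial quartet acc=0x22E3C -> emit 8B 8F; bytes_emitted=8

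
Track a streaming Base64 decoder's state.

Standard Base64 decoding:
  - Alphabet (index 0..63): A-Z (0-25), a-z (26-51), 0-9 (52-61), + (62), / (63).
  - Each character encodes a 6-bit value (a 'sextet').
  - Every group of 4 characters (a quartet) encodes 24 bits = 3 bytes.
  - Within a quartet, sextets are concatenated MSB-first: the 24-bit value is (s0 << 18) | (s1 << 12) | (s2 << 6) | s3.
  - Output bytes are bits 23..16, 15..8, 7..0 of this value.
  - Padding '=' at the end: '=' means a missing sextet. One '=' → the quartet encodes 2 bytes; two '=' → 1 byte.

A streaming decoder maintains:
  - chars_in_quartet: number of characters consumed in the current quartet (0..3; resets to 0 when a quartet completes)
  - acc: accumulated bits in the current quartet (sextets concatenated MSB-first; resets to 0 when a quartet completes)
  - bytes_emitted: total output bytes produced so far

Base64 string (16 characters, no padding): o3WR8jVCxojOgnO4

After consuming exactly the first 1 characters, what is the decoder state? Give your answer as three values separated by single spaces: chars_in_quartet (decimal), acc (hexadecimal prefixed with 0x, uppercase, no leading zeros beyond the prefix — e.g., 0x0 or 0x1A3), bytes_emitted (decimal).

Answer: 1 0x28 0

Derivation:
After char 0 ('o'=40): chars_in_quartet=1 acc=0x28 bytes_emitted=0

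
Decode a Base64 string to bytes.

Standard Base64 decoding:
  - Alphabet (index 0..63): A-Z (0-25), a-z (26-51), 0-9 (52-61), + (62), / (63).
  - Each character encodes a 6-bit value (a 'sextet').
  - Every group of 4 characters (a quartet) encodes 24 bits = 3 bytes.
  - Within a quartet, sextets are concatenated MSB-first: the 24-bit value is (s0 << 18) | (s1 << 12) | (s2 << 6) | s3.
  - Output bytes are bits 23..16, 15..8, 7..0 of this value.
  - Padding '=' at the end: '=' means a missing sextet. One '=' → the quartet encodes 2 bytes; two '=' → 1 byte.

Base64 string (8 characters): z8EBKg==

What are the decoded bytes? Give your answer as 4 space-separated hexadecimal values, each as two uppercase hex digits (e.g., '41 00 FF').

Answer: CF C1 01 2A

Derivation:
After char 0 ('z'=51): chars_in_quartet=1 acc=0x33 bytes_emitted=0
After char 1 ('8'=60): chars_in_quartet=2 acc=0xCFC bytes_emitted=0
After char 2 ('E'=4): chars_in_quartet=3 acc=0x33F04 bytes_emitted=0
After char 3 ('B'=1): chars_in_quartet=4 acc=0xCFC101 -> emit CF C1 01, reset; bytes_emitted=3
After char 4 ('K'=10): chars_in_quartet=1 acc=0xA bytes_emitted=3
After char 5 ('g'=32): chars_in_quartet=2 acc=0x2A0 bytes_emitted=3
Padding '==': partial quartet acc=0x2A0 -> emit 2A; bytes_emitted=4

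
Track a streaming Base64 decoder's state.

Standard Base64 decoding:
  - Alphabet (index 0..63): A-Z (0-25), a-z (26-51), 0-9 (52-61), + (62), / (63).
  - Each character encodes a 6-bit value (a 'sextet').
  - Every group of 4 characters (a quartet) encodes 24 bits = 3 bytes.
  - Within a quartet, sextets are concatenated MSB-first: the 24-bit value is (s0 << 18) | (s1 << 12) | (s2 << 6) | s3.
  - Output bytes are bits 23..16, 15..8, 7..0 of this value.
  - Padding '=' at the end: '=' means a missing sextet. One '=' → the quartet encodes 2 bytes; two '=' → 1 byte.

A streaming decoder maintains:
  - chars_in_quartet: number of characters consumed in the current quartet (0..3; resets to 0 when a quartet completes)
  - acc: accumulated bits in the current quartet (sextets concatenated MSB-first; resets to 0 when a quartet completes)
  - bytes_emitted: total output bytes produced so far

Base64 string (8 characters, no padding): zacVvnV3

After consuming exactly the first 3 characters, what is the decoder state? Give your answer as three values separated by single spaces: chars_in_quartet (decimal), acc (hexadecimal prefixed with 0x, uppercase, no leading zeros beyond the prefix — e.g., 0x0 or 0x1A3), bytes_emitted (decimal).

After char 0 ('z'=51): chars_in_quartet=1 acc=0x33 bytes_emitted=0
After char 1 ('a'=26): chars_in_quartet=2 acc=0xCDA bytes_emitted=0
After char 2 ('c'=28): chars_in_quartet=3 acc=0x3369C bytes_emitted=0

Answer: 3 0x3369C 0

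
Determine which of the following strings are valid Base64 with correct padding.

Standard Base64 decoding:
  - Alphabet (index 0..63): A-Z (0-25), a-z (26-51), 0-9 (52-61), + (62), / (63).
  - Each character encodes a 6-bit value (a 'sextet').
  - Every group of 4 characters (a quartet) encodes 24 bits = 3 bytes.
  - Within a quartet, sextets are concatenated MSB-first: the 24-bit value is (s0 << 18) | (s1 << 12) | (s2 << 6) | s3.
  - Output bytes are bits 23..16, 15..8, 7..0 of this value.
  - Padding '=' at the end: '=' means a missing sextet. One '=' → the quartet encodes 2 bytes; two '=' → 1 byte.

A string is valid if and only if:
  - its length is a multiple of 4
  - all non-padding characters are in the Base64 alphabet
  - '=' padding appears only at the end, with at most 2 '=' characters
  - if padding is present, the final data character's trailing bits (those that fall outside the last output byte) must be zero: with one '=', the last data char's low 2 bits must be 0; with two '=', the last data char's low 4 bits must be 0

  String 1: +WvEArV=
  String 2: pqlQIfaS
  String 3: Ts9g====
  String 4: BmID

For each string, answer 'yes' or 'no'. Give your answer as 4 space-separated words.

String 1: '+WvEArV=' → invalid (bad trailing bits)
String 2: 'pqlQIfaS' → valid
String 3: 'Ts9g====' → invalid (4 pad chars (max 2))
String 4: 'BmID' → valid

Answer: no yes no yes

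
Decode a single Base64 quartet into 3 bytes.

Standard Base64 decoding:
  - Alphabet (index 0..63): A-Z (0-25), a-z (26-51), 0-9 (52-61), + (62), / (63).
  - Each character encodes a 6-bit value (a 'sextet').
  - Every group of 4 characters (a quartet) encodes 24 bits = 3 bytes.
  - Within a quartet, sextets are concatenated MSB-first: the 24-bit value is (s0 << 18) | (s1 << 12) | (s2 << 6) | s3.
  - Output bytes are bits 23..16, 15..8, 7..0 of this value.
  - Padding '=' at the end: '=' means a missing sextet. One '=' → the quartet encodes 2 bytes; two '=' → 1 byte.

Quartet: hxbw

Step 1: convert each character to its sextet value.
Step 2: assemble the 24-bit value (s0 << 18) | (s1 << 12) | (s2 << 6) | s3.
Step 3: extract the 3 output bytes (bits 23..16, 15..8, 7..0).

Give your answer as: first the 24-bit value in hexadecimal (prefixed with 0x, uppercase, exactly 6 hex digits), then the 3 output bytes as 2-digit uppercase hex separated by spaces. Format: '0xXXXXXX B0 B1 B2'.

Answer: 0x8716F0 87 16 F0

Derivation:
Sextets: h=33, x=49, b=27, w=48
24-bit: (33<<18) | (49<<12) | (27<<6) | 48
      = 0x840000 | 0x031000 | 0x0006C0 | 0x000030
      = 0x8716F0
Bytes: (v>>16)&0xFF=87, (v>>8)&0xFF=16, v&0xFF=F0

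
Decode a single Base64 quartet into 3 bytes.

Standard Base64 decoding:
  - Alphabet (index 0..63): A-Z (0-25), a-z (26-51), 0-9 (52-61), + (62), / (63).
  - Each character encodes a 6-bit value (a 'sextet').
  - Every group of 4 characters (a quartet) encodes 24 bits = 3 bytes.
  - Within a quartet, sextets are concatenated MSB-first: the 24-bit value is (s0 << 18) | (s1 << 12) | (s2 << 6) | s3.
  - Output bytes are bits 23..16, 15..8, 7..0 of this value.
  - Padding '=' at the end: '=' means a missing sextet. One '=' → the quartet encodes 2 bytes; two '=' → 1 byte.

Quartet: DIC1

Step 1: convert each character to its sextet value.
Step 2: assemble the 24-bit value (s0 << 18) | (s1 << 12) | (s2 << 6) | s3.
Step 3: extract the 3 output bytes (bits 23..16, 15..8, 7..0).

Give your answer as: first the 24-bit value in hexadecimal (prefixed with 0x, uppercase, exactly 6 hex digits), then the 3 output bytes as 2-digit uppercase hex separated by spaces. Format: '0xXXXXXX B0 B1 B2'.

Sextets: D=3, I=8, C=2, 1=53
24-bit: (3<<18) | (8<<12) | (2<<6) | 53
      = 0x0C0000 | 0x008000 | 0x000080 | 0x000035
      = 0x0C80B5
Bytes: (v>>16)&0xFF=0C, (v>>8)&0xFF=80, v&0xFF=B5

Answer: 0x0C80B5 0C 80 B5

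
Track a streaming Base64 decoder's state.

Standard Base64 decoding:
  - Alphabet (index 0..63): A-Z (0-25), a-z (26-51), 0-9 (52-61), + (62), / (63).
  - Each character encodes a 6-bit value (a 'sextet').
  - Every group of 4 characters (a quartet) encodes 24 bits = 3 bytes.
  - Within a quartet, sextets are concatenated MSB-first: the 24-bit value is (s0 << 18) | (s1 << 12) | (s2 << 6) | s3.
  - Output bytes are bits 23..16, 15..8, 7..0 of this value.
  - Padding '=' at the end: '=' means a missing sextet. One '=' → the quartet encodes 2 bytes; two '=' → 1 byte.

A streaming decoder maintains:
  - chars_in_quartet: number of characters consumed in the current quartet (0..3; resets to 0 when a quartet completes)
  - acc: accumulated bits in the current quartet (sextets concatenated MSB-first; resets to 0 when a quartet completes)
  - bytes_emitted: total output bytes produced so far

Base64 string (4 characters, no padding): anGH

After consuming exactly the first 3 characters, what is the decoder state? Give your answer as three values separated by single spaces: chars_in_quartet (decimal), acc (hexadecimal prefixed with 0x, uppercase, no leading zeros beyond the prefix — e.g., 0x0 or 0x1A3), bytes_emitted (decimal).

After char 0 ('a'=26): chars_in_quartet=1 acc=0x1A bytes_emitted=0
After char 1 ('n'=39): chars_in_quartet=2 acc=0x6A7 bytes_emitted=0
After char 2 ('G'=6): chars_in_quartet=3 acc=0x1A9C6 bytes_emitted=0

Answer: 3 0x1A9C6 0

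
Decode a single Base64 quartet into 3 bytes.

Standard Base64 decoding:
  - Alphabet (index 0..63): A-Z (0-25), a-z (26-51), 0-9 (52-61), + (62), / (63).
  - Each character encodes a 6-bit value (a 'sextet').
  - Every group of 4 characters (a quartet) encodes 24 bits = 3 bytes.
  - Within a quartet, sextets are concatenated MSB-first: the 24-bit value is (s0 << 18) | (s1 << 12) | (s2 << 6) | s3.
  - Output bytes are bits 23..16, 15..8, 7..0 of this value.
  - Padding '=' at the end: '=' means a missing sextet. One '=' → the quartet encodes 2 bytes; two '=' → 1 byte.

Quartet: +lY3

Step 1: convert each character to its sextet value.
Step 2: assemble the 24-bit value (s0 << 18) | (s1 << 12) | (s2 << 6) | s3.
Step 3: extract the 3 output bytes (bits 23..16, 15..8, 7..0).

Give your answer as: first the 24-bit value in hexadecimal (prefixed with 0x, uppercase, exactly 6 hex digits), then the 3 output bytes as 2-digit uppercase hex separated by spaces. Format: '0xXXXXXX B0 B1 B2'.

Sextets: +=62, l=37, Y=24, 3=55
24-bit: (62<<18) | (37<<12) | (24<<6) | 55
      = 0xF80000 | 0x025000 | 0x000600 | 0x000037
      = 0xFA5637
Bytes: (v>>16)&0xFF=FA, (v>>8)&0xFF=56, v&0xFF=37

Answer: 0xFA5637 FA 56 37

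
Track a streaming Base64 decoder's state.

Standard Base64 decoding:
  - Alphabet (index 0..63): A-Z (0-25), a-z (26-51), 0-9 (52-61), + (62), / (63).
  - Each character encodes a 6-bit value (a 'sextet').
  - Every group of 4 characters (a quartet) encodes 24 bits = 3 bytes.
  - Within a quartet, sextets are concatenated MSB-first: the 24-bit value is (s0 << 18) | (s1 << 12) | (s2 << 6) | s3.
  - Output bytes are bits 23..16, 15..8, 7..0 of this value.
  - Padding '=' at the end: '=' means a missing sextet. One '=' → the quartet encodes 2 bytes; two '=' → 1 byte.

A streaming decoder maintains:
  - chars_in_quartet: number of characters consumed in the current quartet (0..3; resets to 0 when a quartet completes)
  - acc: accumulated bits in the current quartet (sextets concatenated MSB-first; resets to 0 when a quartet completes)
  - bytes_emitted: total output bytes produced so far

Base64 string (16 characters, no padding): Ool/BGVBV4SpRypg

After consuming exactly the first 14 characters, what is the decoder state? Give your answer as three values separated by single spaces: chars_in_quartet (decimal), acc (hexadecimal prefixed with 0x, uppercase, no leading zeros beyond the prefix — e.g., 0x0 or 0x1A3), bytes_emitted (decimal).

Answer: 2 0x472 9

Derivation:
After char 0 ('O'=14): chars_in_quartet=1 acc=0xE bytes_emitted=0
After char 1 ('o'=40): chars_in_quartet=2 acc=0x3A8 bytes_emitted=0
After char 2 ('l'=37): chars_in_quartet=3 acc=0xEA25 bytes_emitted=0
After char 3 ('/'=63): chars_in_quartet=4 acc=0x3A897F -> emit 3A 89 7F, reset; bytes_emitted=3
After char 4 ('B'=1): chars_in_quartet=1 acc=0x1 bytes_emitted=3
After char 5 ('G'=6): chars_in_quartet=2 acc=0x46 bytes_emitted=3
After char 6 ('V'=21): chars_in_quartet=3 acc=0x1195 bytes_emitted=3
After char 7 ('B'=1): chars_in_quartet=4 acc=0x46541 -> emit 04 65 41, reset; bytes_emitted=6
After char 8 ('V'=21): chars_in_quartet=1 acc=0x15 bytes_emitted=6
After char 9 ('4'=56): chars_in_quartet=2 acc=0x578 bytes_emitted=6
After char 10 ('S'=18): chars_in_quartet=3 acc=0x15E12 bytes_emitted=6
After char 11 ('p'=41): chars_in_quartet=4 acc=0x5784A9 -> emit 57 84 A9, reset; bytes_emitted=9
After char 12 ('R'=17): chars_in_quartet=1 acc=0x11 bytes_emitted=9
After char 13 ('y'=50): chars_in_quartet=2 acc=0x472 bytes_emitted=9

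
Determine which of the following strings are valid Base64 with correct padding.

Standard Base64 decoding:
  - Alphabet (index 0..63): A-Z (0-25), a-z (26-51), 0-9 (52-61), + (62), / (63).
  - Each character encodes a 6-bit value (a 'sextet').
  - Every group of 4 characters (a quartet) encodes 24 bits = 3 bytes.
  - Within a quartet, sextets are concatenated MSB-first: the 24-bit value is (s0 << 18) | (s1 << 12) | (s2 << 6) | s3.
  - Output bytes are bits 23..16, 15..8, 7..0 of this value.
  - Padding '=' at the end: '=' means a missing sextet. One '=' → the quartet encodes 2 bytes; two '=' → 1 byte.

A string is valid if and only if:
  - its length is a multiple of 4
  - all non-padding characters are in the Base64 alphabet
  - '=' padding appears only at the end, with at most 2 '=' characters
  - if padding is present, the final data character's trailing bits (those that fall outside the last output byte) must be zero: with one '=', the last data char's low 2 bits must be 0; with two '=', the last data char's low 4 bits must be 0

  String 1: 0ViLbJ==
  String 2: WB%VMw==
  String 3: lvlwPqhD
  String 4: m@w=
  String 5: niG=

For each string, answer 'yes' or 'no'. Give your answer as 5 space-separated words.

Answer: no no yes no no

Derivation:
String 1: '0ViLbJ==' → invalid (bad trailing bits)
String 2: 'WB%VMw==' → invalid (bad char(s): ['%'])
String 3: 'lvlwPqhD' → valid
String 4: 'm@w=' → invalid (bad char(s): ['@'])
String 5: 'niG=' → invalid (bad trailing bits)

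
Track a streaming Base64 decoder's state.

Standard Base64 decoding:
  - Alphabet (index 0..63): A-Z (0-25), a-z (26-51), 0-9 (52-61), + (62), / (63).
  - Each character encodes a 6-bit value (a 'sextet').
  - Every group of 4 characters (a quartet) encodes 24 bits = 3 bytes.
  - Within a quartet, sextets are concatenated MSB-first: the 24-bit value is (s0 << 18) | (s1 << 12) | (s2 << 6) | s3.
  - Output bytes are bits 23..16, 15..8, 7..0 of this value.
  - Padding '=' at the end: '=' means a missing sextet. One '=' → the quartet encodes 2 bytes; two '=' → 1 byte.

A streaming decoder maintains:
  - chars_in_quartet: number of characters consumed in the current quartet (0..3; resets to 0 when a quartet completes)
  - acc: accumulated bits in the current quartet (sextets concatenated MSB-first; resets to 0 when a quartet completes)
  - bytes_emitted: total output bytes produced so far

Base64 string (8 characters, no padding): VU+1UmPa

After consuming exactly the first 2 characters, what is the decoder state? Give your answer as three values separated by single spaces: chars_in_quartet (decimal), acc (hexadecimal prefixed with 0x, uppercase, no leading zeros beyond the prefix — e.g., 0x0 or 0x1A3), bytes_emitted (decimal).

After char 0 ('V'=21): chars_in_quartet=1 acc=0x15 bytes_emitted=0
After char 1 ('U'=20): chars_in_quartet=2 acc=0x554 bytes_emitted=0

Answer: 2 0x554 0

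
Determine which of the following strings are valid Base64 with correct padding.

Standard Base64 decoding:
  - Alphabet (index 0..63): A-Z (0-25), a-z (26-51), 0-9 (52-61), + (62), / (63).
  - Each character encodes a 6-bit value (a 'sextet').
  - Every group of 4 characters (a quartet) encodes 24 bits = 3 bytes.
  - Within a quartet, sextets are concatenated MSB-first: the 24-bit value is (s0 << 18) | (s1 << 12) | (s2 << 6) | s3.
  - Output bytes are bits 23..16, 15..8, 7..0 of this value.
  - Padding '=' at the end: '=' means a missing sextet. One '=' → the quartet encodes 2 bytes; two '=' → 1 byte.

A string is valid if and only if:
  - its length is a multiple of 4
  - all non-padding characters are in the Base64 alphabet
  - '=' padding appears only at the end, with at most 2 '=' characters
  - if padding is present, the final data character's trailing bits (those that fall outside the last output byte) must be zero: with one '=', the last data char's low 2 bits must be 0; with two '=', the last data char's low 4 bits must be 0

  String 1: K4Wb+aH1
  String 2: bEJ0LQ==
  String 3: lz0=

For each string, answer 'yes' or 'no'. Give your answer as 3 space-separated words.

Answer: yes yes yes

Derivation:
String 1: 'K4Wb+aH1' → valid
String 2: 'bEJ0LQ==' → valid
String 3: 'lz0=' → valid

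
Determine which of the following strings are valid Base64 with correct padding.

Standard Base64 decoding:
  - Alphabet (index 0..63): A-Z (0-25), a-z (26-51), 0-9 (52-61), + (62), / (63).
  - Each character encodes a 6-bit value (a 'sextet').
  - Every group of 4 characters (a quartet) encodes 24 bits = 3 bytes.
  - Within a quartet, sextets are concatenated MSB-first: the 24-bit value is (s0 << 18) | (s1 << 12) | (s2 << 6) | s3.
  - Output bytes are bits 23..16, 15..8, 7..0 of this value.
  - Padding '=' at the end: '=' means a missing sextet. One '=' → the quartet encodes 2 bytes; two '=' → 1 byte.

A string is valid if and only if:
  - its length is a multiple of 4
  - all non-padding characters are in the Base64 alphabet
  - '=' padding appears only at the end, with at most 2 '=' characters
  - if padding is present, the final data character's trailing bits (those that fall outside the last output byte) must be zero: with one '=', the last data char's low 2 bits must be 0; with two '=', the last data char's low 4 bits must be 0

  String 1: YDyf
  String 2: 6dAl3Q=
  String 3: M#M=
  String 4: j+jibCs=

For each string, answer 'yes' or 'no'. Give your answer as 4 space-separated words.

String 1: 'YDyf' → valid
String 2: '6dAl3Q=' → invalid (len=7 not mult of 4)
String 3: 'M#M=' → invalid (bad char(s): ['#'])
String 4: 'j+jibCs=' → valid

Answer: yes no no yes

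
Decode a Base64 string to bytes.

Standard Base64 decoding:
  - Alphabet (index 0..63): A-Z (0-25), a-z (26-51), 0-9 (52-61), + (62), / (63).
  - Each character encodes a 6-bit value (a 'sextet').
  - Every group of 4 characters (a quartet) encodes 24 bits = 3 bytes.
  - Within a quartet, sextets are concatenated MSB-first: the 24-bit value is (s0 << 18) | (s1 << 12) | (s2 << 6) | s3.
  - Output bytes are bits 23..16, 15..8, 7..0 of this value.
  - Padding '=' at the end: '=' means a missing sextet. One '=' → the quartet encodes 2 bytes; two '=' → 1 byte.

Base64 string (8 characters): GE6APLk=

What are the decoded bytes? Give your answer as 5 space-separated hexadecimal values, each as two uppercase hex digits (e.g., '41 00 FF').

Answer: 18 4E 80 3C B9

Derivation:
After char 0 ('G'=6): chars_in_quartet=1 acc=0x6 bytes_emitted=0
After char 1 ('E'=4): chars_in_quartet=2 acc=0x184 bytes_emitted=0
After char 2 ('6'=58): chars_in_quartet=3 acc=0x613A bytes_emitted=0
After char 3 ('A'=0): chars_in_quartet=4 acc=0x184E80 -> emit 18 4E 80, reset; bytes_emitted=3
After char 4 ('P'=15): chars_in_quartet=1 acc=0xF bytes_emitted=3
After char 5 ('L'=11): chars_in_quartet=2 acc=0x3CB bytes_emitted=3
After char 6 ('k'=36): chars_in_quartet=3 acc=0xF2E4 bytes_emitted=3
Padding '=': partial quartet acc=0xF2E4 -> emit 3C B9; bytes_emitted=5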